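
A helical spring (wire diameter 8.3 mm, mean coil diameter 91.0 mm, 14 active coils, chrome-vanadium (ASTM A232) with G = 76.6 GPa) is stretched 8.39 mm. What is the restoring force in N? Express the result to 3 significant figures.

k = Gd⁴/(8D³N_a) = (76.6×10³)(8.3⁴)/(8·91.0³·14) = 4.3072 N/mm
F = k·δ = 4.3072 × 8.39 = 36.138 N

36.1 N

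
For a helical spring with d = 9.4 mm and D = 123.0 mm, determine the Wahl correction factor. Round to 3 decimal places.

C = D/d = 123.0/9.4 = 13.0851
K_W = (4C−1)/(4C−4) + 0.615/C = 51.340/48.340 + 0.0470 = 1.1091

1.109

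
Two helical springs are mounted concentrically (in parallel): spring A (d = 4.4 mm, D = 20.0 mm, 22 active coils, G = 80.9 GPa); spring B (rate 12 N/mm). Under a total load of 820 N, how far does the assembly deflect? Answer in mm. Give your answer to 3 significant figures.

24.5 mm

k_A = Gd⁴/(8D³N_a) = (80.9×10³)(4.4⁴)/(8·20.0³·22) = 21.536 N/mm
Parallel: k_eq = 21.536 + 12 = 33.536 N/mm
δ = F/k_eq = 820/33.536 = 24.452 mm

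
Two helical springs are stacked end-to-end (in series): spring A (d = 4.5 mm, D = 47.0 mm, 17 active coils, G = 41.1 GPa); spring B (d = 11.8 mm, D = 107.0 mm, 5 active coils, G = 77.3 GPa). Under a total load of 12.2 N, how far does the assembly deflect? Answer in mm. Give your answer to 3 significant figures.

10.6 mm

k_A = Gd⁴/(8D³N_a) = (41.1×10³)(4.5⁴)/(8·47.0³·17) = 1.1936 N/mm
k_B = Gd⁴/(8D³N_a) = (77.3×10³)(11.8⁴)/(8·107.0³·5) = 30.584 N/mm
Series: 1/k_eq = 1/1.1936 + 1/30.584 = 0.8705; k_eq = 1.1488 N/mm
δ = F/k_eq = 12.2/1.1488 = 10.62 mm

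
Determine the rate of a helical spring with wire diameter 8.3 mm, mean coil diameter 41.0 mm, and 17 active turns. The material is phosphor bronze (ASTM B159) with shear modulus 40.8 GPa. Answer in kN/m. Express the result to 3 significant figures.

20.7 kN/m

k = Gd⁴/(8D³N_a) = (40.8×10³ × 8.3⁴) / (8 × 41.0³ × 17)
  = 1.9363e+08 / 9.37326e+06 = 20.658 N/mm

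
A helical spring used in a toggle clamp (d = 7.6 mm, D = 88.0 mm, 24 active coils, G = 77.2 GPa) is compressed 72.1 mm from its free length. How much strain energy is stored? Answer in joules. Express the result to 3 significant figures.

5.12 J

k = Gd⁴/(8D³N_a) = (77.2×10³)(7.6⁴)/(8·88.0³·24) = 1.9684 N/mm
U = ½kδ² = 0.5 × 1.9684 × 72.1² = 5116.4 N·mm = 5.1164 J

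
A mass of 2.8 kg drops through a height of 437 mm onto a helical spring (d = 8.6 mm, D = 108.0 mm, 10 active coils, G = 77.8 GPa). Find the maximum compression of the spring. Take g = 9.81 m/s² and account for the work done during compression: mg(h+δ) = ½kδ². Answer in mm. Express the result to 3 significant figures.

k = Gd⁴/(8D³N_a) = (77.8×10³)(8.6⁴)/(8·108.0³·10) = 4.2229 N/mm
W = mg = 2.8 × 9.81 = 27.468 N
½kδ² − Wδ − Wh = 0 → δ = (W + √(W² + 2kWh))/k
δ = (27.468 + √(754.49 + 101380))/4.2229 = (27.468 + 319.58)/4.2229 = 82.183 mm

82.2 mm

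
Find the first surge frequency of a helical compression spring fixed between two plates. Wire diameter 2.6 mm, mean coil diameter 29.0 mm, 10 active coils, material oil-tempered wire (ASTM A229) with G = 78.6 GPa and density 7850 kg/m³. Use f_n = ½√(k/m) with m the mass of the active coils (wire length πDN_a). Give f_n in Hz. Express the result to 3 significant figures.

110 Hz

k = Gd⁴/(8D³N_a) = (78.6×10³)(2.6⁴)/(8·29.0³·10) = 1.8409 N/mm = 1840.9 N/m
Wire length L = πDN_a = π·29.0·10 = 911.06 mm
m = ρ·(πd²/4)·L = 7850 × 5.3093×10⁻⁶ m² × 0.91106 m = 0.037971 kg
f_n = ½√(k/m) = 0.5·√(1840.9/0.037971) = 0.5·√(48482) = 110.09 Hz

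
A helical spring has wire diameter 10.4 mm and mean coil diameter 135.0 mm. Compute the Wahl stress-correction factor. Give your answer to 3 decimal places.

1.110

C = D/d = 135.0/10.4 = 12.9808
K_W = (4C−1)/(4C−4) + 0.615/C = 50.923/47.923 + 0.0474 = 1.1100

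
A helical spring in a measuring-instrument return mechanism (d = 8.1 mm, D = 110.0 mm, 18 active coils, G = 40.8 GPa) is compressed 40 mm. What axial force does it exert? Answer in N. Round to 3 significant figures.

k = Gd⁴/(8D³N_a) = (40.8×10³)(8.1⁴)/(8·110.0³·18) = 0.91635 N/mm
F = k·δ = 0.91635 × 40 = 36.654 N

36.7 N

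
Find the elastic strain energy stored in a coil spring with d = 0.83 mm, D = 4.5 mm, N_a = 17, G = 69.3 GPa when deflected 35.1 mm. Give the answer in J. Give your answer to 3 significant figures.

k = Gd⁴/(8D³N_a) = (69.3×10³)(0.83⁴)/(8·4.5³·17) = 2.6538 N/mm
U = ½kδ² = 0.5 × 2.6538 × 35.1² = 1634.8 N·mm = 1.6348 J

1.63 J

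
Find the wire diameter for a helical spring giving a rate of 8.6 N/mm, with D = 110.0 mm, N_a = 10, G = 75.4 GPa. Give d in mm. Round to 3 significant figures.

10.5 mm

d = (8D³N_a·k / G)^(1/4) = (8·110.0³·10·8.6 / (75.4×10³))^0.25
  = (12145)^0.25 = 10.4978 mm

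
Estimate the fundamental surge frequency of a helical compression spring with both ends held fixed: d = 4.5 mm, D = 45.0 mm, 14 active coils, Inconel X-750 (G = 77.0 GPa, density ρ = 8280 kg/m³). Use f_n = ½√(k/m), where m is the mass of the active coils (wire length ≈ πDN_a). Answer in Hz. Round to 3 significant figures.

54.5 Hz

k = Gd⁴/(8D³N_a) = (77.0×10³)(4.5⁴)/(8·45.0³·14) = 3.0938 N/mm = 3093.8 N/m
Wire length L = πDN_a = π·45.0·14 = 1979.2 mm
m = ρ·(πd²/4)·L = 8280 × 15.904×10⁻⁶ m² × 1.9792 m = 0.26064 kg
f_n = ½√(k/m) = 0.5·√(3093.8/0.26064) = 0.5·√(11870) = 54.475 Hz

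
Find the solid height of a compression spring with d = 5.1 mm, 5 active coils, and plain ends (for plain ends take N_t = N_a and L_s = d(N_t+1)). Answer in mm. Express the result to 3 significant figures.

30.6 mm

plain ends: N_t = N_a = 5
L_s = d·(N_t+1) = 5.1 × 6 = 30.6 mm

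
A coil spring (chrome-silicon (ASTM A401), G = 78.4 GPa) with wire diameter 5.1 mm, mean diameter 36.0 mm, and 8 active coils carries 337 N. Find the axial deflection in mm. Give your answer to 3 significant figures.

k = Gd⁴/(8D³N_a) = (78.4×10³)(5.1⁴)/(8·36.0³·8) = 17.763 N/mm
δ = F/k = 337 / 17.763 = 18.972 mm

19.0 mm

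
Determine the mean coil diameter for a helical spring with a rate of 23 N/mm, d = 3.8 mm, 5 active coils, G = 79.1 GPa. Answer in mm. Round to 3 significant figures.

26.2 mm

D = (Gd⁴/(8N_a·k))^(1/3) = (79.1×10³·3.8⁴/(8·5·23))^(1/3)
  = (17927.6)^(1/3) = 26.1722 mm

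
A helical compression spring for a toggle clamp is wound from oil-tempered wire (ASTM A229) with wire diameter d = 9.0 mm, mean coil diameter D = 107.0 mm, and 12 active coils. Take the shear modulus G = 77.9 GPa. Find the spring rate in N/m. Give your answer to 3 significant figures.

k = Gd⁴/(8D³N_a) = (77.9×10³ × 9.0⁴) / (8 × 107.0³ × 12)
  = 5.11102e+08 / 1.17604e+08 = 4.346 N/mm = 4346 N/m

4350 N/m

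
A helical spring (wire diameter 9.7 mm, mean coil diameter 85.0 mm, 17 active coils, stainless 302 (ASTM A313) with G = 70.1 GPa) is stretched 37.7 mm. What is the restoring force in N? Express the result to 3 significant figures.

k = Gd⁴/(8D³N_a) = (70.1×10³)(9.7⁴)/(8·85.0³·17) = 7.4303 N/mm
F = k·δ = 7.4303 × 37.7 = 280.12 N

280 N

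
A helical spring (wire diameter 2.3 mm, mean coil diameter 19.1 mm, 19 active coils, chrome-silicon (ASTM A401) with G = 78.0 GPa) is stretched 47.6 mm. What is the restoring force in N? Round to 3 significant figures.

k = Gd⁴/(8D³N_a) = (78.0×10³)(2.3⁴)/(8·19.1³·19) = 2.0609 N/mm
F = k·δ = 2.0609 × 47.6 = 98.1 N

98.1 N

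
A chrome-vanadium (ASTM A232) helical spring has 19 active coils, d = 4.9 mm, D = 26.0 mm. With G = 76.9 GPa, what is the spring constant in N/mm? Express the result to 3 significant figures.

16.6 N/mm

k = Gd⁴/(8D³N_a) = (76.9×10³ × 4.9⁴) / (8 × 26.0³ × 19)
  = 4.43313e+07 / 2.67155e+06 = 16.594 N/mm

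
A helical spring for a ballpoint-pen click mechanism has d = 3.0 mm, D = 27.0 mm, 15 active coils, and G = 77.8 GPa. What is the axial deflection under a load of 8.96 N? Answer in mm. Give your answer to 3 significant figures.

3.36 mm

k = Gd⁴/(8D³N_a) = (77.8×10³)(3.0⁴)/(8·27.0³·15) = 2.668 N/mm
δ = F/k = 8.96 / 2.668 = 3.3583 mm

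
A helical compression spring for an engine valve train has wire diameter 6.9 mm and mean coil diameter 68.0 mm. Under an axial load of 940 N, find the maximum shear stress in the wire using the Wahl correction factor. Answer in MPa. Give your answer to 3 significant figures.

Spring index C = D/d = 68.0/6.9 = 9.8551
K_W = (4C−1)/(4C−4) + 0.615/C = 38.420/35.420 + 0.0624 = 1.1471
τ₀ = 8FD/(πd³) = 8·940·68.0/(π·6.9³) = 511360/1032 = 495.48 MPa
τ_max = K·τ₀ = 1.1471 × 495.48 = 568.37 MPa

568 MPa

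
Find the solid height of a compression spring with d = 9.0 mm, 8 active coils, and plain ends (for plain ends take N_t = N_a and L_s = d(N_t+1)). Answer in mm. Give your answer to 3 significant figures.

81.0 mm

plain ends: N_t = N_a = 8
L_s = d·(N_t+1) = 9.0 × 9 = 81 mm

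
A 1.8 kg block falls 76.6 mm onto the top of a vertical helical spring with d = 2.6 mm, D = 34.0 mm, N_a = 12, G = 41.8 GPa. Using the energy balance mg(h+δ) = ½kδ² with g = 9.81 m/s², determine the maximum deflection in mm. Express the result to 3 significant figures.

116 mm

k = Gd⁴/(8D³N_a) = (41.8×10³)(2.6⁴)/(8·34.0³·12) = 0.50625 N/mm
W = mg = 1.8 × 9.81 = 17.658 N
½kδ² − Wδ − Wh = 0 → δ = (W + √(W² + 2kWh))/k
δ = (17.658 + √(311.8 + 1369.5))/0.50625 = (17.658 + 41.004)/0.50625 = 115.88 mm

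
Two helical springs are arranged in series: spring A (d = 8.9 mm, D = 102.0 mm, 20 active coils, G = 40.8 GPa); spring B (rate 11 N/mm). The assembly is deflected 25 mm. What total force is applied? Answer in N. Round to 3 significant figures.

k_A = Gd⁴/(8D³N_a) = (40.8×10³)(8.9⁴)/(8·102.0³·20) = 1.5076 N/mm
Series: 1/k_eq = 1/1.5076 + 1/11 = 0.75419; k_eq = 1.3259 N/mm
F = k_eq·δ = 1.3259·25 = 33.148 N

33.1 N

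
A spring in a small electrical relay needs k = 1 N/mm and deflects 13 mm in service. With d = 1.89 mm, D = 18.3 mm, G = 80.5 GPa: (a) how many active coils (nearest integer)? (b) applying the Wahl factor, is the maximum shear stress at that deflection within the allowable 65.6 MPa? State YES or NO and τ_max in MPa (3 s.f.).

N_a = Gd⁴/(8D³k) = (80.5×10³)(1.89⁴)/(8·18.3³·1) = 20.95 → N_a = 21
Actual rate k = Gd⁴/(8D³·21) = 0.99766 N/mm
Working load F = kδ = 0.99766·13 = 12.97 N
C = 18.3/1.89 = 9.6825; K_W = (4C−1)/(4C−4)+0.615/C = 1.1499
τ_max = K_W·8FD/(πd³) = 1.1499·89.522 = 102.94 MPa
τ_max > 65.6 MPa → exceeds allowable

(a) 21 coils; (b) NO, τ_max = 103 MPa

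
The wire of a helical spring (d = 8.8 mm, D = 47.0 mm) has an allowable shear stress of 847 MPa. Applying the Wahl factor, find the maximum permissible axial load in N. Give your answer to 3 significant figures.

C = D/d = 47.0/8.8 = 5.3409
K_W = (4C−1)/(4C−4) + 0.615/C = 20.364/17.364 + 0.1151 = 1.2879
τ_max = K·8FD/(πd³) → F_max = τ_allow·πd³/(8DK)
F_max = 847·π·8.8³/(8·47.0·1.2879) = 1.8133e+06/484.26 = 3744.6 N

3740 N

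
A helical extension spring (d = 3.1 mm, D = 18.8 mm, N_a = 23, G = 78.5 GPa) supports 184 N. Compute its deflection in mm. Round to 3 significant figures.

k = Gd⁴/(8D³N_a) = (78.5×10³)(3.1⁴)/(8·18.8³·23) = 5.9296 N/mm
δ = F/k = 184 / 5.9296 = 31.031 mm

31.0 mm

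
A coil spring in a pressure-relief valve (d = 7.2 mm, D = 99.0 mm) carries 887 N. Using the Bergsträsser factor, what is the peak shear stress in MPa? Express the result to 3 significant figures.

657 MPa

Spring index C = D/d = 99.0/7.2 = 13.7500
K_B = (4C+2)/(4C−3) = 57.000/52.000 = 1.0962
τ₀ = 8FD/(πd³) = 8·887·99.0/(π·7.2³) = 702504/1172.6 = 599.1 MPa
τ_max = K·τ₀ = 1.0962 × 599.1 = 656.71 MPa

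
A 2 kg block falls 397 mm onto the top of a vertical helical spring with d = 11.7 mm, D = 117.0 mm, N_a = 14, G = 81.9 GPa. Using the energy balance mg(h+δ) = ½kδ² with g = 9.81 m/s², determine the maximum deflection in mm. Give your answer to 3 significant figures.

k = Gd⁴/(8D³N_a) = (81.9×10³)(11.7⁴)/(8·117.0³·14) = 8.5556 N/mm
W = mg = 2 × 9.81 = 19.62 N
½kδ² − Wδ − Wh = 0 → δ = (W + √(W² + 2kWh))/k
δ = (19.62 + √(384.94 + 133282))/8.5556 = (19.62 + 365.6)/8.5556 = 45.026 mm

45.0 mm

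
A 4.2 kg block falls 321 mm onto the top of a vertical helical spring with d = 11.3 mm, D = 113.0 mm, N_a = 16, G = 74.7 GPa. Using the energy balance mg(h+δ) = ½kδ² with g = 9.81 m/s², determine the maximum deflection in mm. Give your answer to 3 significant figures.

k = Gd⁴/(8D³N_a) = (74.7×10³)(11.3⁴)/(8·113.0³·16) = 6.5946 N/mm
W = mg = 4.2 × 9.81 = 41.202 N
½kδ² − Wδ − Wh = 0 → δ = (W + √(W² + 2kWh))/k
δ = (41.202 + √(1697.6 + 174439))/6.5946 = (41.202 + 419.69)/6.5946 = 69.889 mm

69.9 mm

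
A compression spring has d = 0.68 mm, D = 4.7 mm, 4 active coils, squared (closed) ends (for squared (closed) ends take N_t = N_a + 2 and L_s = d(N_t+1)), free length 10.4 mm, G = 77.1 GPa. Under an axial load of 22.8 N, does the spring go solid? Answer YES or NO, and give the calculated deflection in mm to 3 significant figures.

NO, δ = 4.60 mm

k = Gd⁴/(8D³N_a) = (77.1×10³)(0.68⁴)/(8·4.7³·4) = 4.9619 N/mm
N_t = 6; L_s = 0.68·7 = 4.76 mm; δ_solid = L₀ − L_s = 10.4 − 4.76 = 5.64 mm
δ = F/k = 22.8/4.9619 = 4.595 mm
δ < δ_solid → spring does not go solid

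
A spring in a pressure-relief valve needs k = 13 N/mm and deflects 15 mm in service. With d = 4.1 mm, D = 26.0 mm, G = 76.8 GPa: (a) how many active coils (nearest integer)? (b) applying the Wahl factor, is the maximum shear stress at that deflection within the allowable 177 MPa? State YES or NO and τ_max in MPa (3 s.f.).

(a) 12 coils; (b) NO, τ_max = 229 MPa

N_a = Gd⁴/(8D³k) = (76.8×10³)(4.1⁴)/(8·26.0³·13) = 11.87 → N_a = 12
Actual rate k = Gd⁴/(8D³·12) = 12.862 N/mm
Working load F = kδ = 12.862·15 = 192.93 N
C = 26.0/4.1 = 6.3415; K_W = (4C−1)/(4C−4)+0.615/C = 1.2374
τ_max = K_W·8FD/(πd³) = 1.2374·185.34 = 229.33 MPa
τ_max > 177 MPa → exceeds allowable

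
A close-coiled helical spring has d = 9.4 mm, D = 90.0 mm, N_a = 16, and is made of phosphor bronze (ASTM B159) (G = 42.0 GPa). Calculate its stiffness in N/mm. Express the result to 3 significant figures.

k = Gd⁴/(8D³N_a) = (42.0×10³ × 9.4⁴) / (8 × 90.0³ × 16)
  = 3.27915e+08 / 9.3312e+07 = 3.5142 N/mm

3.51 N/mm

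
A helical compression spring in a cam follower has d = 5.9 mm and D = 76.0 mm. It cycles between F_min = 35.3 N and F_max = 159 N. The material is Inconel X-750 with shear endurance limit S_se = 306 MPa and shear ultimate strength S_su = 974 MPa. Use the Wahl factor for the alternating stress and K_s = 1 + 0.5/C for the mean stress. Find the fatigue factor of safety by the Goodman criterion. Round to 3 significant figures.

3.23

C = D/d = 76.0/5.9 = 12.8814; K_W = (4C−1)/(4C−4)+0.615/C = 1.1109; K_s = 1+0.5/C = 1.0388
F_a = (F_max−F_min)/2 = 61.85 N; F_m = (F_max+F_min)/2 = 97.15 N
τ_a = K_W·8F_aD/(πd³) = 1.1109 × 58.282 = 64.744 MPa
τ_m = K_s·8F_mD/(πd³) = 1.0388 × 91.546 = 95.1 MPa
Goodman: 1/n_f = τ_a/S_se + τ_m/S_su = 64.744/306 + 95.1/974 = 0.21158 + 0.09764 = 0.30922
n_f = 1/0.30922 = 3.234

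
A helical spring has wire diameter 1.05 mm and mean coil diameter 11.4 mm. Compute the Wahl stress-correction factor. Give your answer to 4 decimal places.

C = D/d = 11.4/1.05 = 10.8571
K_W = (4C−1)/(4C−4) + 0.615/C = 42.429/39.429 + 0.0566 = 1.1327

1.1327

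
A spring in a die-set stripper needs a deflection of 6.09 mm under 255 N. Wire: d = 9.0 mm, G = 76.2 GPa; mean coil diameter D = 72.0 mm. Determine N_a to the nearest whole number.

4

Required rate k = F/δ = 255/6.09 = 41.872 N/mm
N_a = Gd⁴/(8D³k) = (76.2×10³ × 9.0⁴)/(8 × 72.0³ × 41.872)
    = 4.99948e+08 / 1.25029e+08 = 3.999 → 4 coils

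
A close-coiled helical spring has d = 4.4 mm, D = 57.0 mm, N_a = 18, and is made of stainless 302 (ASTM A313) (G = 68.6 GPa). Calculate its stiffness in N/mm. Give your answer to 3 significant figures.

0.964 N/mm

k = Gd⁴/(8D³N_a) = (68.6×10³ × 4.4⁴) / (8 × 57.0³ × 18)
  = 2.57119e+07 / 2.66678e+07 = 0.96416 N/mm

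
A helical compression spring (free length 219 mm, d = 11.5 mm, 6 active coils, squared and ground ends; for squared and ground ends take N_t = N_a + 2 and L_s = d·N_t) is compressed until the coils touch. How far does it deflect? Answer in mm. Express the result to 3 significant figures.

127 mm

N_t = 8; L_s = 11.5·8 = 92 mm
δ_solid = L₀ − L_s = 219 − 92 = 127 mm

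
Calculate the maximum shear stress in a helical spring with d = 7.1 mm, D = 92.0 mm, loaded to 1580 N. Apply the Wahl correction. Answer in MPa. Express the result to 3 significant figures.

Spring index C = D/d = 92.0/7.1 = 12.9577
K_W = (4C−1)/(4C−4) + 0.615/C = 50.831/47.831 + 0.0475 = 1.1102
τ₀ = 8FD/(πd³) = 8·1580·92.0/(π·7.1³) = 1.16288e+06/1124.4 = 1034.2 MPa
τ_max = K·τ₀ = 1.1102 × 1034.2 = 1148.2 MPa

1150 MPa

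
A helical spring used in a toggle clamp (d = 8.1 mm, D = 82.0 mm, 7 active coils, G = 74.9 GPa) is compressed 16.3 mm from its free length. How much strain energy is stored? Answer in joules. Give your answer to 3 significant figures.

1.39 J

k = Gd⁴/(8D³N_a) = (74.9×10³)(8.1⁴)/(8·82.0³·7) = 10.442 N/mm
U = ½kδ² = 0.5 × 10.442 × 16.3² = 1387.2 N·mm = 1.3872 J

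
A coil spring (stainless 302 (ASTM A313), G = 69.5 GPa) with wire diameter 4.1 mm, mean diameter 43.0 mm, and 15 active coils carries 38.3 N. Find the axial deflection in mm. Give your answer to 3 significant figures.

k = Gd⁴/(8D³N_a) = (69.5×10³)(4.1⁴)/(8·43.0³·15) = 2.0584 N/mm
δ = F/k = 38.3 / 2.0584 = 18.607 mm

18.6 mm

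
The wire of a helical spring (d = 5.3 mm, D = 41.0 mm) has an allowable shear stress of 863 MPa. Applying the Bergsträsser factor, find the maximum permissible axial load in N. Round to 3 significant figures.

1040 N

C = D/d = 41.0/5.3 = 7.7358
K_B = (4C+2)/(4C−3) = 32.943/27.943 = 1.1789
τ_max = K·8FD/(πd³) → F_max = τ_allow·πd³/(8DK)
F_max = 863·π·5.3³/(8·41.0·1.1789) = 4.0363e+05/386.69 = 1043.8 N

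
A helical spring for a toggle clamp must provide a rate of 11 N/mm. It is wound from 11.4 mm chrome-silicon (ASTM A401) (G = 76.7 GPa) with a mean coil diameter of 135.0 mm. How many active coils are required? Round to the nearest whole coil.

N_a = Gd⁴/(8D³k) = (76.7×10³ × 11.4⁴)/(8 × 135.0³ × 11)
    = 1.29543e+09 / 2.16513e+08 = 5.983 → 6 coils

6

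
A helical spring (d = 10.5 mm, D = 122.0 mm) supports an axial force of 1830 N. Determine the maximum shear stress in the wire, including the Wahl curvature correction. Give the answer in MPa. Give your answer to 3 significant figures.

552 MPa

Spring index C = D/d = 122.0/10.5 = 11.6190
K_W = (4C−1)/(4C−4) + 0.615/C = 45.476/42.476 + 0.0529 = 1.1236
τ₀ = 8FD/(πd³) = 8·1830·122.0/(π·10.5³) = 1.78608e+06/3636.8 = 491.11 MPa
τ_max = K·τ₀ = 1.1236 × 491.11 = 551.8 MPa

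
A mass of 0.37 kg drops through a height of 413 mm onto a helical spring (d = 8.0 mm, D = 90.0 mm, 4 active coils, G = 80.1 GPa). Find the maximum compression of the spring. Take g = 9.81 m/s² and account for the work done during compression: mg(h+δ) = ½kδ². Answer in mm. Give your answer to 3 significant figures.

14.9 mm

k = Gd⁴/(8D³N_a) = (80.1×10³)(8.0⁴)/(8·90.0³·4) = 14.064 N/mm
W = mg = 0.37 × 9.81 = 3.6297 N
½kδ² − Wδ − Wh = 0 → δ = (W + √(W² + 2kWh))/k
δ = (3.6297 + √(13.175 + 42166.3))/14.064 = (3.6297 + 205.38)/14.064 = 14.861 mm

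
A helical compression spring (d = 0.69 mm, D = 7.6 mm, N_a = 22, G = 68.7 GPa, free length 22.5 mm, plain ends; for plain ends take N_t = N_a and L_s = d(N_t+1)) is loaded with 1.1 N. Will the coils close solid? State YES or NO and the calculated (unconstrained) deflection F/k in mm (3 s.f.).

NO, δ = 5.46 mm

k = Gd⁴/(8D³N_a) = (68.7×10³)(0.69⁴)/(8·7.6³·22) = 0.20156 N/mm
N_t = 22; L_s = 0.69·23 = 15.87 mm; δ_solid = L₀ − L_s = 22.5 − 15.87 = 6.63 mm
δ = F/k = 1.1/0.20156 = 5.4575 mm
δ < δ_solid → spring does not go solid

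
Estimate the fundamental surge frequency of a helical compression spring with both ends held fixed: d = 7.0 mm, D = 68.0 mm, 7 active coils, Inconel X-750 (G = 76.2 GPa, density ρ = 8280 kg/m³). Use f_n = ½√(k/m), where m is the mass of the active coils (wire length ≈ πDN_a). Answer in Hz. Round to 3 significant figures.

73.8 Hz

k = Gd⁴/(8D³N_a) = (76.2×10³)(7.0⁴)/(8·68.0³·7) = 10.39 N/mm = 10390 N/m
Wire length L = πDN_a = π·68.0·7 = 1495.4 mm
m = ρ·(πd²/4)·L = 8280 × 38.485×10⁻⁶ m² × 1.4954 m = 0.47651 kg
f_n = ½√(k/m) = 0.5·√(10390/0.47651) = 0.5·√(21805) = 73.833 Hz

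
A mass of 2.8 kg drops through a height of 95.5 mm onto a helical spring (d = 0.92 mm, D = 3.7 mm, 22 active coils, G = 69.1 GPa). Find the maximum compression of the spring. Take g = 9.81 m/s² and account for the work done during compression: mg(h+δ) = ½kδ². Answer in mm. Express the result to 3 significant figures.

36.1 mm

k = Gd⁴/(8D³N_a) = (69.1×10³)(0.92⁴)/(8·3.7³·22) = 5.5528 N/mm
W = mg = 2.8 × 9.81 = 27.468 N
½kδ² − Wδ − Wh = 0 → δ = (W + √(W² + 2kWh))/k
δ = (27.468 + √(754.49 + 29132.1))/5.5528 = (27.468 + 172.88)/5.5528 = 36.08 mm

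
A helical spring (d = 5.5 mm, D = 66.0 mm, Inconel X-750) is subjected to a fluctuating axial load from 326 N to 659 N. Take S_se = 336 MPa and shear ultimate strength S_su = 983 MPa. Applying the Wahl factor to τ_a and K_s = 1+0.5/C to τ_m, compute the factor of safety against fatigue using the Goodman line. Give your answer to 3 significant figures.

0.919

C = D/d = 66.0/5.5 = 12.0000; K_W = (4C−1)/(4C−4)+0.615/C = 1.1194; K_s = 1+0.5/C = 1.0417
F_a = (F_max−F_min)/2 = 166.5 N; F_m = (F_max+F_min)/2 = 492.5 N
τ_a = K_W·8F_aD/(πd³) = 1.1194 × 168.19 = 188.28 MPa
τ_m = K_s·8F_mD/(πd³) = 1.0417 × 497.51 = 518.24 MPa
Goodman: 1/n_f = τ_a/S_se + τ_m/S_su = 188.28/336 + 518.24/983 = 0.56036 + 0.52720 = 1.0876
n_f = 1/1.0876 = 0.9195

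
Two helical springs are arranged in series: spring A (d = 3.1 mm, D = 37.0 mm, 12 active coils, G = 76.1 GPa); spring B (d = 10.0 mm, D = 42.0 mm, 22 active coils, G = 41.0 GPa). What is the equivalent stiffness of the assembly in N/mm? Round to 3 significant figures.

1.38 N/mm

k_A = Gd⁴/(8D³N_a) = (76.1×10³)(3.1⁴)/(8·37.0³·12) = 1.4453 N/mm
k_B = Gd⁴/(8D³N_a) = (41.0×10³)(10.0⁴)/(8·42.0³·22) = 31.443 N/mm
Series: 1/k_eq = 1/1.4453 + 1/31.443 = 0.72371; k_eq = 1.3818 N/mm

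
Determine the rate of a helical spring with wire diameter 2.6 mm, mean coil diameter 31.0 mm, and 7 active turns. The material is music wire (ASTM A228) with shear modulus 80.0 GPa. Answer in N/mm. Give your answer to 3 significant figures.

k = Gd⁴/(8D³N_a) = (80.0×10³ × 2.6⁴) / (8 × 31.0³ × 7)
  = 3.65581e+06 / 1.6683e+06 = 2.1913 N/mm

2.19 N/mm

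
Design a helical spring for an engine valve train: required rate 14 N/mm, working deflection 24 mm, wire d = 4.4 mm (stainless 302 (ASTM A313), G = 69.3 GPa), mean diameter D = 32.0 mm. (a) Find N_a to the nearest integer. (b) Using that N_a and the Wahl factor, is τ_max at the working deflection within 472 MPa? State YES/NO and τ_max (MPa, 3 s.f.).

(a) 7 coils; (b) YES, τ_max = 391 MPa

N_a = Gd⁴/(8D³k) = (69.3×10³)(4.4⁴)/(8·32.0³·14) = 7.077 → N_a = 7
Actual rate k = Gd⁴/(8D³·7) = 14.155 N/mm
Working load F = kδ = 14.155·24 = 339.72 N
C = 32.0/4.4 = 7.2727; K_W = (4C−1)/(4C−4)+0.615/C = 1.2041
τ_max = K_W·8FD/(πd³) = 1.2041·324.97 = 391.31 MPa
τ_max ≤ 472 MPa → acceptable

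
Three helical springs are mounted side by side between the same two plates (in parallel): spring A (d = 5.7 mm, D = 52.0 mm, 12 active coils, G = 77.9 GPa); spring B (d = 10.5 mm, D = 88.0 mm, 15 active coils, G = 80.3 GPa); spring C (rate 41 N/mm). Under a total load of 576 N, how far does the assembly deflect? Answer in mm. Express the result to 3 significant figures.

9.76 mm

k_A = Gd⁴/(8D³N_a) = (77.9×10³)(5.7⁴)/(8·52.0³·12) = 6.0919 N/mm
k_B = Gd⁴/(8D³N_a) = (80.3×10³)(10.5⁴)/(8·88.0³·15) = 11.936 N/mm
Parallel: k_eq = 6.0919 + 11.936 + 41 = 59.028 N/mm
δ = F/k_eq = 576/59.028 = 9.7582 mm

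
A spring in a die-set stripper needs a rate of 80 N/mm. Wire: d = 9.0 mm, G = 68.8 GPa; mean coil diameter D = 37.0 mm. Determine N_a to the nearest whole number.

14

N_a = Gd⁴/(8D³k) = (68.8×10³ × 9.0⁴)/(8 × 37.0³ × 80)
    = 4.51397e+08 / 3.24179e+07 = 13.92 → 14 coils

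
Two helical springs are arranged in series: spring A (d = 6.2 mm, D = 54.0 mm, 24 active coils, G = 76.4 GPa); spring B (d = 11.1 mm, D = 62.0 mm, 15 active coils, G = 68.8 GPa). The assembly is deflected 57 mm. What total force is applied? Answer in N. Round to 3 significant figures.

k_A = Gd⁴/(8D³N_a) = (76.4×10³)(6.2⁴)/(8·54.0³·24) = 3.734 N/mm
k_B = Gd⁴/(8D³N_a) = (68.8×10³)(11.1⁴)/(8·62.0³·15) = 36.519 N/mm
Series: 1/k_eq = 1/3.734 + 1/36.519 = 0.29519; k_eq = 3.3876 N/mm
F = k_eq·δ = 3.3876·57 = 193.1 N

193 N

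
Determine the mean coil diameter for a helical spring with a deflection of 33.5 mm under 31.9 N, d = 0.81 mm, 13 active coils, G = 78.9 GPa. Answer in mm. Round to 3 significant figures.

7.00 mm

Required rate k = F/δ = 31.9/33.5 = 0.95224 N/mm
D = (Gd⁴/(8N_a·k))^(1/3) = (78.9×10³·0.81⁴/(8·13·0.95224))^(1/3)
  = (342.956)^(1/3) = 6.9997 mm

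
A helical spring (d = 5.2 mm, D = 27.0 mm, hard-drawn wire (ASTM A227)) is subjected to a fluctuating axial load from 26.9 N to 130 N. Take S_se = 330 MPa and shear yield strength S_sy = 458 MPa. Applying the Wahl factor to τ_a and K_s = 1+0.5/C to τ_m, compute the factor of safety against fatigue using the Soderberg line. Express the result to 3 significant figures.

C = D/d = 27.0/5.2 = 5.1923; K_W = (4C−1)/(4C−4)+0.615/C = 1.2973; K_s = 1+0.5/C = 1.0963
F_a = (F_max−F_min)/2 = 51.55 N; F_m = (F_max+F_min)/2 = 78.45 N
τ_a = K_W·8F_aD/(πd³) = 1.2973 × 25.207 = 32.702 MPa
τ_m = K_s·8F_mD/(πd³) = 1.0963 × 38.361 = 42.055 MPa
Soderberg: 1/n_f = τ_a/S_se + τ_m/S_sy = 32.702/330 + 42.055/458 = 0.09910 + 0.09182 = 0.19092
n_f = 1/0.19092 = 5.238

5.24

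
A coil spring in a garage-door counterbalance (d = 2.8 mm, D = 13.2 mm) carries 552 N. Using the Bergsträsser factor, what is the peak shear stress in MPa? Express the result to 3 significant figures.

1110 MPa

Spring index C = D/d = 13.2/2.8 = 4.7143
K_B = (4C+2)/(4C−3) = 20.857/15.857 = 1.3153
τ₀ = 8FD/(πd³) = 8·552·13.2/(π·2.8³) = 58291.2/68.964 = 845.24 MPa
τ_max = K·τ₀ = 1.3153 × 845.24 = 1111.8 MPa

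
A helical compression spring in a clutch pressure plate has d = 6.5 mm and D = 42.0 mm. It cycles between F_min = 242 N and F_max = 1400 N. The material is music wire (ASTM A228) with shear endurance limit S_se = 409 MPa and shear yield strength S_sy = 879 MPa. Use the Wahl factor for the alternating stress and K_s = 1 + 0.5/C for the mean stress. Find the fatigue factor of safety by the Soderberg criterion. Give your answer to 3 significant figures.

C = D/d = 42.0/6.5 = 6.4615; K_W = (4C−1)/(4C−4)+0.615/C = 1.2325; K_s = 1+0.5/C = 1.0774
F_a = (F_max−F_min)/2 = 579 N; F_m = (F_max+F_min)/2 = 821 N
τ_a = K_W·8F_aD/(πd³) = 1.2325 × 225.49 = 277.92 MPa
τ_m = K_s·8F_mD/(πd³) = 1.0774 × 319.74 = 344.48 MPa
Soderberg: 1/n_f = τ_a/S_se + τ_m/S_sy = 277.92/409 + 344.48/879 = 0.67950 + 0.39190 = 1.0714
n_f = 1/1.0714 = 0.9334

0.933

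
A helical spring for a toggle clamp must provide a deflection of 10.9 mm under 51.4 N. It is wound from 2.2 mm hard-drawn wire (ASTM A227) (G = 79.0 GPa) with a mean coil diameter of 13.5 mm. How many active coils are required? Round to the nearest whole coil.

Required rate k = F/δ = 51.4/10.9 = 4.7156 N/mm
N_a = Gd⁴/(8D³k) = (79.0×10³ × 2.2⁴)/(8 × 13.5³ × 4.7156)
    = 1.85062e+06 / 92817.1 = 19.94 → 20 coils

20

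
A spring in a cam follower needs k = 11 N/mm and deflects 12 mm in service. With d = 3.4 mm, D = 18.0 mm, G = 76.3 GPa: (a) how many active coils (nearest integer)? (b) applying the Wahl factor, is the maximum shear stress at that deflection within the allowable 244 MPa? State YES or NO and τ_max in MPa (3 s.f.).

(a) 20 coils; (b) YES, τ_max = 197 MPa

N_a = Gd⁴/(8D³k) = (76.3×10³)(3.4⁴)/(8·18.0³·11) = 19.87 → N_a = 20
Actual rate k = Gd⁴/(8D³·20) = 10.927 N/mm
Working load F = kδ = 10.927·12 = 131.12 N
C = 18.0/3.4 = 5.2941; K_W = (4C−1)/(4C−4)+0.615/C = 1.2908
τ_max = K_W·8FD/(πd³) = 1.2908·152.92 = 197.39 MPa
τ_max ≤ 244 MPa → acceptable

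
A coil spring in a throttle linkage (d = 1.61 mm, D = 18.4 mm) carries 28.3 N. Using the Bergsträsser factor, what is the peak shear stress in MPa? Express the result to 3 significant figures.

Spring index C = D/d = 18.4/1.61 = 11.4286
K_B = (4C+2)/(4C−3) = 47.714/42.714 = 1.1171
τ₀ = 8FD/(πd³) = 8·28.3·18.4/(π·1.61³) = 4165.76/13.111 = 317.74 MPa
τ_max = K·τ₀ = 1.1171 × 317.74 = 354.93 MPa

355 MPa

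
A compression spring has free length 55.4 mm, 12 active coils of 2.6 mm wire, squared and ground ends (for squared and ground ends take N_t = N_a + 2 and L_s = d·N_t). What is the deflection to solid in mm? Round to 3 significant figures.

19.0 mm

N_t = 14; L_s = 2.6·14 = 36.4 mm
δ_solid = L₀ − L_s = 55.4 − 36.4 = 19 mm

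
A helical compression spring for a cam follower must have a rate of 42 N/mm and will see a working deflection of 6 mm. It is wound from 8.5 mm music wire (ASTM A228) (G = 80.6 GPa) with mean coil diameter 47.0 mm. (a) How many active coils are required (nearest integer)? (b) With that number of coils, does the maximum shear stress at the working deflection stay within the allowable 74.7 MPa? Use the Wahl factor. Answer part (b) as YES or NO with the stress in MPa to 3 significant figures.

(a) 12 coils; (b) YES, τ_max = 63.0 MPa

N_a = Gd⁴/(8D³k) = (80.6×10³)(8.5⁴)/(8·47.0³·42) = 12.06 → N_a = 12
Actual rate k = Gd⁴/(8D³·12) = 42.213 N/mm
Working load F = kδ = 42.213·6 = 253.28 N
C = 47.0/8.5 = 5.5294; K_W = (4C−1)/(4C−4)+0.615/C = 1.2768
τ_max = K_W·8FD/(πd³) = 1.2768·49.36 = 63.024 MPa
τ_max ≤ 74.7 MPa → acceptable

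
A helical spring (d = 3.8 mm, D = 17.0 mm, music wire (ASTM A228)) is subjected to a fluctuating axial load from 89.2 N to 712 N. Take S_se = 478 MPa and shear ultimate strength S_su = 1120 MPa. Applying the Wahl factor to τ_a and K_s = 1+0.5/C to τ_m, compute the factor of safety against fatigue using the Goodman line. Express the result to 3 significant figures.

C = D/d = 17.0/3.8 = 4.4737; K_W = (4C−1)/(4C−4)+0.615/C = 1.3534; K_s = 1+0.5/C = 1.1118
F_a = (F_max−F_min)/2 = 311.4 N; F_m = (F_max+F_min)/2 = 400.6 N
τ_a = K_W·8F_aD/(πd³) = 1.3534 × 245.67 = 332.49 MPa
τ_m = K_s·8F_mD/(πd³) = 1.1118 × 316.05 = 351.37 MPa
Goodman: 1/n_f = τ_a/S_se + τ_m/S_su = 332.49/478 + 351.37/1120 = 0.69558 + 0.31372 = 1.0093
n_f = 1/1.0093 = 0.9908

0.991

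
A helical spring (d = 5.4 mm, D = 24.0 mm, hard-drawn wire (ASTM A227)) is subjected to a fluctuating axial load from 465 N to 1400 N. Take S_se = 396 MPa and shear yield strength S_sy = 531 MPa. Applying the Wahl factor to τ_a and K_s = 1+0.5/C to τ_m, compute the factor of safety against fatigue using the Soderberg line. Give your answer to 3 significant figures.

C = D/d = 24.0/5.4 = 4.4444; K_W = (4C−1)/(4C−4)+0.615/C = 1.3561; K_s = 1+0.5/C = 1.1125
F_a = (F_max−F_min)/2 = 467.5 N; F_m = (F_max+F_min)/2 = 932.5 N
τ_a = K_W·8F_aD/(πd³) = 1.3561 × 181.45 = 246.06 MPa
τ_m = K_s·8F_mD/(πd³) = 1.1125 × 361.93 = 402.64 MPa
Soderberg: 1/n_f = τ_a/S_se + τ_m/S_sy = 246.06/396 + 402.64/531 = 0.62137 + 0.75827 = 1.3796
n_f = 1/1.3796 = 0.7248

0.725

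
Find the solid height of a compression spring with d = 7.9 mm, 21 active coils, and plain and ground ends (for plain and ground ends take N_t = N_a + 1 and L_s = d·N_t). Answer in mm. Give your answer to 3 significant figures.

plain and ground ends: N_t = N_a + 1 = 21 + 1 = 22
L_s = d·N_t = 7.9 × 22 = 173.8 mm

174 mm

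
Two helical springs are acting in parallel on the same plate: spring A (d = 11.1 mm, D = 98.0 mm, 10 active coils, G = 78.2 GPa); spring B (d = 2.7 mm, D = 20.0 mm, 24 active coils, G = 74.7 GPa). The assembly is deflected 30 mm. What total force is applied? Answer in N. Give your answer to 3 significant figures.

551 N

k_A = Gd⁴/(8D³N_a) = (78.2×10³)(11.1⁴)/(8·98.0³·10) = 15.766 N/mm
k_B = Gd⁴/(8D³N_a) = (74.7×10³)(2.7⁴)/(8·20.0³·24) = 2.5845 N/mm
Parallel: k_eq = 15.766 + 2.5845 = 18.351 N/mm
F = k_eq·δ = 18.351·30 = 550.53 N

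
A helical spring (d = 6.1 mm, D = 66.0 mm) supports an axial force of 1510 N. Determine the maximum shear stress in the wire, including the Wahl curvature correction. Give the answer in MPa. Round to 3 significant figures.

Spring index C = D/d = 66.0/6.1 = 10.8197
K_W = (4C−1)/(4C−4) + 0.615/C = 42.279/39.279 + 0.0568 = 1.1332
τ₀ = 8FD/(πd³) = 8·1510·66.0/(π·6.1³) = 797280/713.08 = 1118.1 MPa
τ_max = K·τ₀ = 1.1332 × 1118.1 = 1267 MPa

1270 MPa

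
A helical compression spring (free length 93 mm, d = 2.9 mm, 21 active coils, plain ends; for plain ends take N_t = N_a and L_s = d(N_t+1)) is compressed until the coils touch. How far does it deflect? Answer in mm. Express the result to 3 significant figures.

29.2 mm

N_t = 21; L_s = 2.9·22 = 63.8 mm
δ_solid = L₀ − L_s = 93 − 63.8 = 29.2 mm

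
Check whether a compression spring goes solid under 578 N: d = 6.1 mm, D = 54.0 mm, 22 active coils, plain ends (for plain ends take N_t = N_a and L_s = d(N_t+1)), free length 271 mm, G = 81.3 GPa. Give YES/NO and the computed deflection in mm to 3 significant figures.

k = Gd⁴/(8D³N_a) = (81.3×10³)(6.1⁴)/(8·54.0³·22) = 4.0618 N/mm
N_t = 22; L_s = 6.1·23 = 140.3 mm; δ_solid = L₀ − L_s = 271 − 140.3 = 130.7 mm
δ = F/k = 578/4.0618 = 142.3 mm
δ ≥ δ_solid → spring goes solid

YES, δ = 142 mm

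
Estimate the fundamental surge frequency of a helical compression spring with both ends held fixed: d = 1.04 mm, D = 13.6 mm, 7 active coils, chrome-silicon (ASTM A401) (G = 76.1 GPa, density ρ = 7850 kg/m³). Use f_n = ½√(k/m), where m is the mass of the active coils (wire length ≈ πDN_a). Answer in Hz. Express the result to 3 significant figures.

k = Gd⁴/(8D³N_a) = (76.1×10³)(1.04⁴)/(8·13.6³·7) = 0.63199 N/mm = 631.99 N/m
Wire length L = πDN_a = π·13.6·7 = 299.08 mm
m = ρ·(πd²/4)·L = 7850 × 0.84949×10⁻⁶ m² × 0.29908 m = 0.0019944 kg
f_n = ½√(k/m) = 0.5·√(631.99/0.0019944) = 0.5·√(3.1688e+05) = 281.46 Hz

281 Hz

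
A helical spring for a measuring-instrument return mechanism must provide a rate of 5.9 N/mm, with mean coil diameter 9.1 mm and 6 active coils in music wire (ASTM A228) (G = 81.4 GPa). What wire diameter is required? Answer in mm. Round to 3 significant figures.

d = (8D³N_a·k / G)^(1/4) = (8·9.1³·6·5.9 / (81.4×10³))^0.25
  = (2.6218)^0.25 = 1.2725 mm

1.27 mm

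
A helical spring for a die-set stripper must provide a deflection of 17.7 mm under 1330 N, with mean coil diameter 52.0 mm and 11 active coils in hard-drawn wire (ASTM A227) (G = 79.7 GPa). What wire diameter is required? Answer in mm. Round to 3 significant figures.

10.4 mm

Required rate k = F/δ = 1330/17.7 = 75.141 N/mm
d = (8D³N_a·k / G)^(1/4) = (8·52.0³·11·75.141 / (79.7×10³))^0.25
  = (11666)^0.25 = 10.3927 mm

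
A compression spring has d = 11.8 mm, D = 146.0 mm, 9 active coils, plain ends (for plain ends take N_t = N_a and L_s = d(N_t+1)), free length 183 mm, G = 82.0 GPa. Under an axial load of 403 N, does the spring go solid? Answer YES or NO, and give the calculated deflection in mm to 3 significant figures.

k = Gd⁴/(8D³N_a) = (82.0×10³)(11.8⁴)/(8·146.0³·9) = 7.095 N/mm
N_t = 9; L_s = 11.8·10 = 118 mm; δ_solid = L₀ − L_s = 183 − 118 = 65 mm
δ = F/k = 403/7.095 = 56.801 mm
δ < δ_solid → spring does not go solid

NO, δ = 56.8 mm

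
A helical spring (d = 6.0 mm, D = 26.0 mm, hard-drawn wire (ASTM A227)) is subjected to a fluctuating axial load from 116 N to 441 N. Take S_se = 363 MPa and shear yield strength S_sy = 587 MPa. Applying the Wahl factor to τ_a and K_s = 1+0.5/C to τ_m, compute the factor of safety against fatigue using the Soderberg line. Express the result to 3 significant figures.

C = D/d = 26.0/6.0 = 4.3333; K_W = (4C−1)/(4C−4)+0.615/C = 1.3669; K_s = 1+0.5/C = 1.1154
F_a = (F_max−F_min)/2 = 162.5 N; F_m = (F_max+F_min)/2 = 278.5 N
τ_a = K_W·8F_aD/(πd³) = 1.3669 × 49.81 = 68.086 MPa
τ_m = K_s·8F_mD/(πd³) = 1.1154 × 85.366 = 95.216 MPa
Soderberg: 1/n_f = τ_a/S_se + τ_m/S_sy = 68.086/363 + 95.216/587 = 0.18756 + 0.16221 = 0.34977
n_f = 1/0.34977 = 2.859

2.86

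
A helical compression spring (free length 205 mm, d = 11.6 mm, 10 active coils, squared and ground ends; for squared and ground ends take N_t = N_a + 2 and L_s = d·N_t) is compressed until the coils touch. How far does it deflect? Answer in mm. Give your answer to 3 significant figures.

N_t = 12; L_s = 11.6·12 = 139.2 mm
δ_solid = L₀ − L_s = 205 − 139.2 = 65.8 mm

65.8 mm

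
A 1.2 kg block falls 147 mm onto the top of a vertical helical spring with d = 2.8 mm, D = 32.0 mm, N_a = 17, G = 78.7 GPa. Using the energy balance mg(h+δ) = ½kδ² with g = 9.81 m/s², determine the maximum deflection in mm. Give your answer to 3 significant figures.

k = Gd⁴/(8D³N_a) = (78.7×10³)(2.8⁴)/(8·32.0³·17) = 1.0855 N/mm
W = mg = 1.2 × 9.81 = 11.772 N
½kδ² − Wδ − Wh = 0 → δ = (W + √(W² + 2kWh))/k
δ = (11.772 + √(138.58 + 3756.78))/1.0855 = (11.772 + 62.413)/1.0855 = 68.343 mm

68.3 mm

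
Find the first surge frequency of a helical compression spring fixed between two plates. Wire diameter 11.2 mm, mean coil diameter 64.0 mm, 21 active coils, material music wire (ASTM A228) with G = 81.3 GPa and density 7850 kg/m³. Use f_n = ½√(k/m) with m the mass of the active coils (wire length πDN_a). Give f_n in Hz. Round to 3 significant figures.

47.2 Hz

k = Gd⁴/(8D³N_a) = (81.3×10³)(11.2⁴)/(8·64.0³·21) = 29.048 N/mm = 29048 N/m
Wire length L = πDN_a = π·64.0·21 = 4222.3 mm
m = ρ·(πd²/4)·L = 7850 × 98.52×10⁻⁶ m² × 4.2223 m = 3.2655 kg
f_n = ½√(k/m) = 0.5·√(29048/3.2655) = 0.5·√(8895.5) = 47.158 Hz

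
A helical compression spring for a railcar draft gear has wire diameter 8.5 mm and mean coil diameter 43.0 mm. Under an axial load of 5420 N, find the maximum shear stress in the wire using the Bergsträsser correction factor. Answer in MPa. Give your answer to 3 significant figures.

Spring index C = D/d = 43.0/8.5 = 5.0588
K_B = (4C+2)/(4C−3) = 22.235/17.235 = 1.2901
τ₀ = 8FD/(πd³) = 8·5420·43.0/(π·8.5³) = 1.86448e+06/1929.3 = 966.39 MPa
τ_max = K·τ₀ = 1.2901 × 966.39 = 1246.7 MPa

1250 MPa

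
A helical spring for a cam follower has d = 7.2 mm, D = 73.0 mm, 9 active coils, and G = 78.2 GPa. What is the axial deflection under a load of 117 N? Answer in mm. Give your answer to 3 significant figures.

15.6 mm

k = Gd⁴/(8D³N_a) = (78.2×10³)(7.2⁴)/(8·73.0³·9) = 7.503 N/mm
δ = F/k = 117 / 7.503 = 15.594 mm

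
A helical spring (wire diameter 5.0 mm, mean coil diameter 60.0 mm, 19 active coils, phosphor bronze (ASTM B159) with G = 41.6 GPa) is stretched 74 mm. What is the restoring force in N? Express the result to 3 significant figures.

k = Gd⁴/(8D³N_a) = (41.6×10³)(5.0⁴)/(8·60.0³·19) = 0.79191 N/mm
F = k·δ = 0.79191 × 74 = 58.601 N

58.6 N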